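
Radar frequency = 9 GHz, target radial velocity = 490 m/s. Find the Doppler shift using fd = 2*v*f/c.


fd = 2 * 490 * 9000000000.0 / 3e8 = 29400.0 Hz

29400.0 Hz


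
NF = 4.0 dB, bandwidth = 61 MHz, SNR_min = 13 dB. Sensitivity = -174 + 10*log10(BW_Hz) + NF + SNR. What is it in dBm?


10*log10(61000000.0) = 77.85
S = -174 + 77.85 + 4.0 + 13 = -79.1 dBm

-79.1 dBm


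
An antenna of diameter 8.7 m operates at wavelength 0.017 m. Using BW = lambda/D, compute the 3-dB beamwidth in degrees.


BW_rad = 0.017 / 8.7 = 0.001954
BW_deg = 0.11 degrees

0.11 degrees


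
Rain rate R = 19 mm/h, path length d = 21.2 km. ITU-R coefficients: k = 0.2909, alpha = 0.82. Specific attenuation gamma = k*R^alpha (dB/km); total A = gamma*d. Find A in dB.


gamma = 0.2909 * 19^0.82 = 3.253282 dB/km
A = 3.253282 * 21.2 = 68.97 dB

68.97 dB


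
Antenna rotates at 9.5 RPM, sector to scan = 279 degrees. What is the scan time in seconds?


t = 279 / (9.5 * 360) * 60 = 4.89 s

4.89 s


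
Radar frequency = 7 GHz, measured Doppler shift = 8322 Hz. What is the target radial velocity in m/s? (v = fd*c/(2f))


v = 8322 * 3e8 / (2 * 7000000000.0) = 178.3 m/s

178.3 m/s


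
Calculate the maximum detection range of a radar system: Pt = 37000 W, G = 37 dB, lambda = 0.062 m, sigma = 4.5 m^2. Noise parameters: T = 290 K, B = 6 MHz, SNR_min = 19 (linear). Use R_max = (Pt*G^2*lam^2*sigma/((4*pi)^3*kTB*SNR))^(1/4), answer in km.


G_lin = 10^(37/10) = 5011.872336
R^4 = 37000 * 5011.872336^2 * 0.062^2 * 4.5 / ((4*pi)^3 * 1.38e-23 * 290 * 6000000.0 * 19)
R^4 = 1.77577e19 m^4
R_max = (1.77577e19)^(1/4) = 64915.2 m = 64.9 km

64.9 km


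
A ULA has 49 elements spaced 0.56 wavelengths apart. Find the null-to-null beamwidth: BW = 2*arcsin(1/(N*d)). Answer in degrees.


1/(N*d) = 1/(49*0.56) = 0.036443
BW = 2*arcsin(0.036443) = 4.2 degrees

4.2 degrees


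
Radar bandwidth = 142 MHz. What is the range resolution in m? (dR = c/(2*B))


dR = 3e8 / (2 * 142000000.0) = 1.06 m

1.06 m


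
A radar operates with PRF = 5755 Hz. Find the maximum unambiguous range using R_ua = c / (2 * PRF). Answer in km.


R_ua = 3e8 / (2 * 5755) = 26064.3 m = 26.1 km

26.1 km


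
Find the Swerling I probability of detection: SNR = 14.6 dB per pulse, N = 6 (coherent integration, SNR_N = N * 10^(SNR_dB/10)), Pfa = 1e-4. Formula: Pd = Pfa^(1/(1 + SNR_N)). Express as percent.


SNR_lin = 10^(14.6/10) = 28.84032
SNR_N = 6 * 28.84032 = 173.04192
1/(1 + SNR_N) = 1/174.04192 = 0.0057457
Pd = (1e-4)^0.0057457 = 0.94846
Pd = 94.8%

94.8%


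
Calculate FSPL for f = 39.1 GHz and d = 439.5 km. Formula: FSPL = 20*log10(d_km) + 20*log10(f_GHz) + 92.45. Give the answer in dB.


20*log10(439.5) = 52.86
20*log10(39.1) = 31.84
FSPL = 177.2 dB

177.2 dB


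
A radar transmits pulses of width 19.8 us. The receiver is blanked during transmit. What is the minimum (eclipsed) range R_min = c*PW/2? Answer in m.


R_min = 3e8 * 19.8e-6 / 2 = 2970.0 m

2970.0 m


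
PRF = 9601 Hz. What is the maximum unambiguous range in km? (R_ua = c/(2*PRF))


R_ua = 3e8 / (2 * 9601) = 15623.4 m = 15.6 km

15.6 km


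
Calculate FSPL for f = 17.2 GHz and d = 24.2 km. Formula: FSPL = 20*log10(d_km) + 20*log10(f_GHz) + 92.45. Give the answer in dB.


20*log10(24.2) = 27.68
20*log10(17.2) = 24.71
FSPL = 144.8 dB

144.8 dB


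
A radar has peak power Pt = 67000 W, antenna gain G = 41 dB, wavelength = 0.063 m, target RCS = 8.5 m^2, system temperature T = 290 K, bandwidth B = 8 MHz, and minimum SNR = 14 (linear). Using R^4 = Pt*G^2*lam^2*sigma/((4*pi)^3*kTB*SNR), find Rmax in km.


G_lin = 10^(41/10) = 12589.254118
R^4 = 67000 * 12589.254118^2 * 0.063^2 * 8.5 / ((4*pi)^3 * 1.38e-23 * 290 * 8000000.0 * 14)
R^4 = 4.02764e20 m^4
R_max = (4.02764e20)^(1/4) = 141665.0 m = 141.7 km

141.7 km


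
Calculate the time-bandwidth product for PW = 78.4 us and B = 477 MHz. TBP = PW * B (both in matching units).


TBP = 78.4 * 477 = 37396.8

37396.8


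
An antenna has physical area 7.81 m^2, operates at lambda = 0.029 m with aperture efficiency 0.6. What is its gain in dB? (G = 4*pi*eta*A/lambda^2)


G_linear = 4*pi*0.6*7.81/0.029^2 = 70019.04
G_dB = 10*log10(70019.04) = 48.5 dB

48.5 dB


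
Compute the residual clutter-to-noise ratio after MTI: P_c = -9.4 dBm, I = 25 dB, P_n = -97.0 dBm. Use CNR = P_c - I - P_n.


CNR = -9.4 - 25 - (-97.0) = 62.6 dB

62.6 dB


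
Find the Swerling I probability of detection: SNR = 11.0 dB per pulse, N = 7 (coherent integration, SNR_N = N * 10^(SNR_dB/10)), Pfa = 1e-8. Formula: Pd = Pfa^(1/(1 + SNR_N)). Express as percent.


SNR_lin = 10^(11.0/10) = 12.58925
SNR_N = 7 * 12.58925 = 88.12475
1/(1 + SNR_N) = 1/89.12475 = 0.0112202
Pd = (1e-8)^0.0112202 = 0.81328
Pd = 81.3%

81.3%


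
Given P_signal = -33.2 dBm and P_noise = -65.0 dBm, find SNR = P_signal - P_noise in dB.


SNR = -33.2 - (-65.0) = 31.8 dB

31.8 dB


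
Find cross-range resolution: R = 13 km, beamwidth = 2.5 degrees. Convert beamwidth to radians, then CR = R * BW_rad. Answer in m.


BW_rad = 0.043633231
CR = 13000 * 0.043633231 = 567.2 m

567.2 m


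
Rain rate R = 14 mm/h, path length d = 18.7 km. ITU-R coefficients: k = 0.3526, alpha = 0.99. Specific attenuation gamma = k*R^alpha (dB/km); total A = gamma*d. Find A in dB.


gamma = 0.3526 * 14^0.99 = 4.80783 dB/km
A = 4.80783 * 18.7 = 89.91 dB

89.91 dB


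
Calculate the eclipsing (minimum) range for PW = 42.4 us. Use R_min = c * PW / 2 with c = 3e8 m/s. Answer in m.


R_min = 3e8 * 42.4e-6 / 2 = 6360.0 m

6360.0 m


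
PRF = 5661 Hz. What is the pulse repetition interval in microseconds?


PRI = 1/5661 = 0.0001766472 s = 176.6 us

176.6 us


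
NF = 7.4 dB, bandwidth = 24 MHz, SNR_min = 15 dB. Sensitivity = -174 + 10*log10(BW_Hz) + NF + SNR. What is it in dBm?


10*log10(24000000.0) = 73.8
S = -174 + 73.8 + 7.4 + 15 = -77.8 dBm

-77.8 dBm


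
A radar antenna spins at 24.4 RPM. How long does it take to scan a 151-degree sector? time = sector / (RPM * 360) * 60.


t = 151 / (24.4 * 360) * 60 = 1.03 s

1.03 s


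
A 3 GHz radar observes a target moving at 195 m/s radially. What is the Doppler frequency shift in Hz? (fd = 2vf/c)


fd = 2 * 195 * 3000000000.0 / 3e8 = 3900.0 Hz

3900.0 Hz


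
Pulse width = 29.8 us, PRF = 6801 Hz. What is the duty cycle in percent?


DC = 29.8e-6 * 6801 * 100 = 20.27%

20.27%


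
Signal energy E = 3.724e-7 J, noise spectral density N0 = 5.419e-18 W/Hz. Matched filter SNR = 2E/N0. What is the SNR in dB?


SNR_lin = 2 * 3.724e-7 / 5.419e-18 = 1.374e11
SNR_dB = 10*log10(1.374e11) = 111.4 dB

111.4 dB


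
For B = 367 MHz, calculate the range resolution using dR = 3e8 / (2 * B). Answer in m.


dR = 3e8 / (2 * 367000000.0) = 0.41 m

0.41 m


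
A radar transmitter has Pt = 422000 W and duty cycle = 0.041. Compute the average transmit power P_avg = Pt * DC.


P_avg = 422000 * 0.041 = 17302.0 W

17302.0 W


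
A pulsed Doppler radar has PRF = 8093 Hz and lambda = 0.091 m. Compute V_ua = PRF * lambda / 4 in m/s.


V_ua = 8093 * 0.091 / 4 = 184.1 m/s

184.1 m/s


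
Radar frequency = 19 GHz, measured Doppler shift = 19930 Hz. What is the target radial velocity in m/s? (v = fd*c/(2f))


v = 19930 * 3e8 / (2 * 19000000000.0) = 157.3 m/s

157.3 m/s


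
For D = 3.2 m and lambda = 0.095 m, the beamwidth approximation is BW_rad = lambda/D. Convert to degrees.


BW_rad = 0.095 / 3.2 = 0.029687
BW_deg = 1.7 degrees

1.7 degrees


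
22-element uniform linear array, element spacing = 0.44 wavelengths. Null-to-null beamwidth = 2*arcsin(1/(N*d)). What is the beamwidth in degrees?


1/(N*d) = 1/(22*0.44) = 0.103306
BW = 2*arcsin(0.103306) = 11.9 degrees

11.9 degrees


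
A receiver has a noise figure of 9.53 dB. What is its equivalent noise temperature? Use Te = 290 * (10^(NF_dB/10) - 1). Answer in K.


NF_lin = 10^(9.53/10) = 8.974288
Te = 290 * (8.974288 - 1) = 2312.5 K

2312.5 K


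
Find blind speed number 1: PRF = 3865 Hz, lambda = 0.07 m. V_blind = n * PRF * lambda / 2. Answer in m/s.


V_blind = 1 * 3865 * 0.07 / 2 = 135.3 m/s

135.3 m/s


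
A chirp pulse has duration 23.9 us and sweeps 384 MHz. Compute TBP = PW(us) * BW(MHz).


TBP = 23.9 * 384 = 9177.6

9177.6


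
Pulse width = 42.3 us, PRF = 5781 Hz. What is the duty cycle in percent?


DC = 42.3e-6 * 5781 * 100 = 24.45%

24.45%


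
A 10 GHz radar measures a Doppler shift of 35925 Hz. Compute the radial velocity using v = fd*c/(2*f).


v = 35925 * 3e8 / (2 * 10000000000.0) = 538.9 m/s

538.9 m/s


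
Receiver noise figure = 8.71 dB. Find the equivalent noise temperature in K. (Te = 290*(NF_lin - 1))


NF_lin = 10^(8.71/10) = 7.430191
Te = 290 * (7.430191 - 1) = 1864.8 K

1864.8 K


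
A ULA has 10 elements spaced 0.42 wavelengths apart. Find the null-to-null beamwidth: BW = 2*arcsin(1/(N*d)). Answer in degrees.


1/(N*d) = 1/(10*0.42) = 0.238095
BW = 2*arcsin(0.238095) = 27.5 degrees

27.5 degrees


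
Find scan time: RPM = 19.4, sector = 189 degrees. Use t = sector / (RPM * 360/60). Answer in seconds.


t = 189 / (19.4 * 360) * 60 = 1.62 s

1.62 s


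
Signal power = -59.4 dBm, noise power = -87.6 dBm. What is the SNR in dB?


SNR = -59.4 - (-87.6) = 28.2 dB

28.2 dB


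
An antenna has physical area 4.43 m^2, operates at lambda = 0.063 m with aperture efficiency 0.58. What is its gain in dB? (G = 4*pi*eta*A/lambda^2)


G_linear = 4*pi*0.58*4.43/0.063^2 = 8135.05
G_dB = 10*log10(8135.05) = 39.1 dB

39.1 dB


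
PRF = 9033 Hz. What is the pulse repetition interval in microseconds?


PRI = 1/9033 = 0.0001107052 s = 110.7 us

110.7 us


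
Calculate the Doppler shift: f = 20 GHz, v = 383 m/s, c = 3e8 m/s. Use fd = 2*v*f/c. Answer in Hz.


fd = 2 * 383 * 20000000000.0 / 3e8 = 51066.7 Hz

51066.7 Hz


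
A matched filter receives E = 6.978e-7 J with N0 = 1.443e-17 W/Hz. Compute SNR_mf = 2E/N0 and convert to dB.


SNR_lin = 2 * 6.978e-7 / 1.443e-17 = 9.672e10
SNR_dB = 10*log10(9.672e10) = 109.9 dB

109.9 dB


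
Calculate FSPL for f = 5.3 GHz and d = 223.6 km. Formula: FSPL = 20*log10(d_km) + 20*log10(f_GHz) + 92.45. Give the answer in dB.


20*log10(223.6) = 46.99
20*log10(5.3) = 14.49
FSPL = 153.9 dB

153.9 dB


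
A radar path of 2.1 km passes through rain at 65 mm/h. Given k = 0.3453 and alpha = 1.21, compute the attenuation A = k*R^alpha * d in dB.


gamma = 0.3453 * 65^1.21 = 53.928922 dB/km
A = 53.928922 * 2.1 = 113.25 dB

113.25 dB


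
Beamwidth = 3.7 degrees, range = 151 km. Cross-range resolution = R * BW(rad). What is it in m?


BW_rad = 0.064577182
CR = 151000 * 0.064577182 = 9751.2 m

9751.2 m


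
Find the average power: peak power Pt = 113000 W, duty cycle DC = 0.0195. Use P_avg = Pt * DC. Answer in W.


P_avg = 113000 * 0.0195 = 2203.5 W

2203.5 W


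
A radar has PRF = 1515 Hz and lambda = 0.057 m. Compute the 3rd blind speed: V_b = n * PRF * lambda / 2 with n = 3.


V_blind = 3 * 1515 * 0.057 / 2 = 129.5 m/s

129.5 m/s


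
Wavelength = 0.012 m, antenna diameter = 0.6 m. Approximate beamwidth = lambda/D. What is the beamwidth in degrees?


BW_rad = 0.012 / 0.6 = 0.02
BW_deg = 1.15 degrees

1.15 degrees


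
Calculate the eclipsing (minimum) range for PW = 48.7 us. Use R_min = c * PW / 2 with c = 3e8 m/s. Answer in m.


R_min = 3e8 * 48.7e-6 / 2 = 7305.0 m

7305.0 m


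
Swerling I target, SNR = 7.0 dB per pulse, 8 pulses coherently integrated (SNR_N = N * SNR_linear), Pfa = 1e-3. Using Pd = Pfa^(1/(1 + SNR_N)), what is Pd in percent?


SNR_lin = 10^(7.0/10) = 5.01187
SNR_N = 8 * 5.01187 = 40.09496
1/(1 + SNR_N) = 1/41.09496 = 0.0243339
Pd = (1e-3)^0.0243339 = 0.84528
Pd = 84.5%

84.5%


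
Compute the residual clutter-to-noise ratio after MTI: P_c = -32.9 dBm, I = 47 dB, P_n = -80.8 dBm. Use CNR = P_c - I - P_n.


CNR = -32.9 - 47 - (-80.8) = 0.9 dB

0.9 dB


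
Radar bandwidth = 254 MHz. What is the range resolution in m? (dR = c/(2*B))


dR = 3e8 / (2 * 254000000.0) = 0.59 m

0.59 m


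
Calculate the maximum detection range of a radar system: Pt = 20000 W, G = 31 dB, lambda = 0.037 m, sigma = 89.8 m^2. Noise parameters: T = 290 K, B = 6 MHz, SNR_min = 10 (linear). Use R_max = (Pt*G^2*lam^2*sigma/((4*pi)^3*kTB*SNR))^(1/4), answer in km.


G_lin = 10^(31/10) = 1258.925412
R^4 = 20000 * 1258.925412^2 * 0.037^2 * 89.8 / ((4*pi)^3 * 1.38e-23 * 290 * 6000000.0 * 10)
R^4 = 8.17809e18 m^4
R_max = (8.17809e18)^(1/4) = 53476.5 m = 53.5 km

53.5 km


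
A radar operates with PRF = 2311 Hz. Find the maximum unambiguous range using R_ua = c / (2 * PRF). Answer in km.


R_ua = 3e8 / (2 * 2311) = 64907.0 m = 64.9 km

64.9 km


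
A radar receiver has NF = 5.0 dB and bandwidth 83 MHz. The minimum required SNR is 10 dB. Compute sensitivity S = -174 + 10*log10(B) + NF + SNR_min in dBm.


10*log10(83000000.0) = 79.19
S = -174 + 79.19 + 5.0 + 10 = -79.8 dBm

-79.8 dBm


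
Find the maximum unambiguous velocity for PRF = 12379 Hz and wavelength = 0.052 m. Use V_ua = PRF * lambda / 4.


V_ua = 12379 * 0.052 / 4 = 160.9 m/s

160.9 m/s


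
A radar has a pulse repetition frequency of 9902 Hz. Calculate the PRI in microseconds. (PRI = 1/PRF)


PRI = 1/9902 = 0.0001009897 s = 101.0 us

101.0 us


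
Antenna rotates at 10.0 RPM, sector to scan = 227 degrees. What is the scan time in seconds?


t = 227 / (10.0 * 360) * 60 = 3.78 s

3.78 s


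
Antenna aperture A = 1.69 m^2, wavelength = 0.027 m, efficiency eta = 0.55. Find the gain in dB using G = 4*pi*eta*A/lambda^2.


G_linear = 4*pi*0.55*1.69/0.027^2 = 16022.55
G_dB = 10*log10(16022.55) = 42.0 dB

42.0 dB


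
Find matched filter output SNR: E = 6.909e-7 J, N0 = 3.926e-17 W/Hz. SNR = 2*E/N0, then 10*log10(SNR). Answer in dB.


SNR_lin = 2 * 6.909e-7 / 3.926e-17 = 3.52e10
SNR_dB = 10*log10(3.52e10) = 105.5 dB

105.5 dB


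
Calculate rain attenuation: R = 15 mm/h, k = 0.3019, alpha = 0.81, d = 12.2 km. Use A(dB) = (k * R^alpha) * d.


gamma = 0.3019 * 15^0.81 = 2.707055 dB/km
A = 2.707055 * 12.2 = 33.03 dB

33.03 dB


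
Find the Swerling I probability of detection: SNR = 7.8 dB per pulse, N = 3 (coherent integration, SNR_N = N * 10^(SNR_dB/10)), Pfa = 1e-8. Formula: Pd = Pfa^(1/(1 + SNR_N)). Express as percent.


SNR_lin = 10^(7.8/10) = 6.0256
SNR_N = 3 * 6.0256 = 18.0768
1/(1 + SNR_N) = 1/19.0768 = 0.0524197
Pd = (1e-8)^0.0524197 = 0.38075
Pd = 38.1%

38.1%


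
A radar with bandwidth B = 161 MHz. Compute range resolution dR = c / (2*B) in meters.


dR = 3e8 / (2 * 161000000.0) = 0.93 m

0.93 m


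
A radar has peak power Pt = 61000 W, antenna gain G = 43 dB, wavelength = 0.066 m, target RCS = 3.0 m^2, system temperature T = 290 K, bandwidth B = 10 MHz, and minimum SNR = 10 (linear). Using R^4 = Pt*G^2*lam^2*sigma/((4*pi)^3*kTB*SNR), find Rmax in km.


G_lin = 10^(43/10) = 19952.62315
R^4 = 61000 * 19952.62315^2 * 0.066^2 * 3.0 / ((4*pi)^3 * 1.38e-23 * 290 * 10000000.0 * 10)
R^4 = 3.99606e20 m^4
R_max = (3.99606e20)^(1/4) = 141386.5 m = 141.4 km

141.4 km


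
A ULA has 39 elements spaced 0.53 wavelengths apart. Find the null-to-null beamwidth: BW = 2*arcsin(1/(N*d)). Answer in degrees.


1/(N*d) = 1/(39*0.53) = 0.048379
BW = 2*arcsin(0.048379) = 5.5 degrees

5.5 degrees


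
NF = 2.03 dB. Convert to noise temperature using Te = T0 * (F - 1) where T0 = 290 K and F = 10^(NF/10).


NF_lin = 10^(2.03/10) = 1.595879
Te = 290 * (1.595879 - 1) = 172.8 K

172.8 K


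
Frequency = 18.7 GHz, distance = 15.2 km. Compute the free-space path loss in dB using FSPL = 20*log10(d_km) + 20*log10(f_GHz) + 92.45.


20*log10(15.2) = 23.64
20*log10(18.7) = 25.44
FSPL = 141.5 dB

141.5 dB


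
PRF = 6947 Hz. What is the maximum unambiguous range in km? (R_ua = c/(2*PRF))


R_ua = 3e8 / (2 * 6947) = 21592.1 m = 21.6 km

21.6 km


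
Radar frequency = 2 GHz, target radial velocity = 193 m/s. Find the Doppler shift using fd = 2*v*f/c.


fd = 2 * 193 * 2000000000.0 / 3e8 = 2573.3 Hz

2573.3 Hz


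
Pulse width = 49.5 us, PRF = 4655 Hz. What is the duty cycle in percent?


DC = 49.5e-6 * 4655 * 100 = 23.04%

23.04%


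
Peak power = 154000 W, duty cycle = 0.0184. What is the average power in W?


P_avg = 154000 * 0.0184 = 2833.6 W

2833.6 W


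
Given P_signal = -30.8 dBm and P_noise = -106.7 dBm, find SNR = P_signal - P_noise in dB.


SNR = -30.8 - (-106.7) = 75.9 dB

75.9 dB


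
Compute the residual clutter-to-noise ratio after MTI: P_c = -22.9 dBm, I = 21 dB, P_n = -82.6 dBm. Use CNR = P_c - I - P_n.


CNR = -22.9 - 21 - (-82.6) = 38.7 dB

38.7 dB


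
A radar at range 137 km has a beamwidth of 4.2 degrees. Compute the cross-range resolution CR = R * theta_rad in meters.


BW_rad = 0.073303829
CR = 137000 * 0.073303829 = 10042.6 m

10042.6 m


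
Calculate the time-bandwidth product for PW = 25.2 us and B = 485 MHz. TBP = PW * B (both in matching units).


TBP = 25.2 * 485 = 12222.0

12222.0


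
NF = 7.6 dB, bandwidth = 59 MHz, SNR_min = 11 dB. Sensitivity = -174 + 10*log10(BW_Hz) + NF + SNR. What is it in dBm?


10*log10(59000000.0) = 77.71
S = -174 + 77.71 + 7.6 + 11 = -77.7 dBm

-77.7 dBm


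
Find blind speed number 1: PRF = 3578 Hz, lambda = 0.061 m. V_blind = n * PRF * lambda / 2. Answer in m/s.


V_blind = 1 * 3578 * 0.061 / 2 = 109.1 m/s

109.1 m/s


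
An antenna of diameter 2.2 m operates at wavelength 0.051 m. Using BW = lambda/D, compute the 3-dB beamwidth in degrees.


BW_rad = 0.051 / 2.2 = 0.023182
BW_deg = 1.33 degrees

1.33 degrees


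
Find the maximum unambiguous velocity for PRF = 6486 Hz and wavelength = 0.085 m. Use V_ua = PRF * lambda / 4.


V_ua = 6486 * 0.085 / 4 = 137.8 m/s

137.8 m/s


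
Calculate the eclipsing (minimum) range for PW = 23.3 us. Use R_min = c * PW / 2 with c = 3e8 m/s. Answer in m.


R_min = 3e8 * 23.3e-6 / 2 = 3495.0 m

3495.0 m


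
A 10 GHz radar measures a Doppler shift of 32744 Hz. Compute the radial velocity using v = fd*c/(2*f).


v = 32744 * 3e8 / (2 * 10000000000.0) = 491.2 m/s

491.2 m/s


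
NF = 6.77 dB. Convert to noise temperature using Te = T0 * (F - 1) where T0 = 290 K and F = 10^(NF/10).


NF_lin = 10^(6.77/10) = 4.753352
Te = 290 * (4.753352 - 1) = 1088.5 K

1088.5 K


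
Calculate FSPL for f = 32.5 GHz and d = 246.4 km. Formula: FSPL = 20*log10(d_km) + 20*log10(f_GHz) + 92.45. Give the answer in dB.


20*log10(246.4) = 47.83
20*log10(32.5) = 30.24
FSPL = 170.5 dB

170.5 dB


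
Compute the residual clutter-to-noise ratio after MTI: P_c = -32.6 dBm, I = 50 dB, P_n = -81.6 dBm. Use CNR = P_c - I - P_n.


CNR = -32.6 - 50 - (-81.6) = -1.0 dB

-1.0 dB


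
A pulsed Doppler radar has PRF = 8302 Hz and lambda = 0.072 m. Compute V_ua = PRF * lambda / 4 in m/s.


V_ua = 8302 * 0.072 / 4 = 149.4 m/s

149.4 m/s


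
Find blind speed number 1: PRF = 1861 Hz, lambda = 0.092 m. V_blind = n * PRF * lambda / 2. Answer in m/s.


V_blind = 1 * 1861 * 0.092 / 2 = 85.6 m/s

85.6 m/s


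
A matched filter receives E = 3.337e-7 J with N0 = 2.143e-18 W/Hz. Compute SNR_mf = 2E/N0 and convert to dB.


SNR_lin = 2 * 3.337e-7 / 2.143e-18 = 3.114e11
SNR_dB = 10*log10(3.114e11) = 114.9 dB

114.9 dB


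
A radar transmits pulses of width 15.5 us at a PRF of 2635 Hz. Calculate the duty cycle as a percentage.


DC = 15.5e-6 * 2635 * 100 = 4.08%

4.08%


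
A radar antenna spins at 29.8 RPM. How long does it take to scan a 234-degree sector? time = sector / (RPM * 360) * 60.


t = 234 / (29.8 * 360) * 60 = 1.31 s

1.31 s


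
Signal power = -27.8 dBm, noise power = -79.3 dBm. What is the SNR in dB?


SNR = -27.8 - (-79.3) = 51.5 dB

51.5 dB


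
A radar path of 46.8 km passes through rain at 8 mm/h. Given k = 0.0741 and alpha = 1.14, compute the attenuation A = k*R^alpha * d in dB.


gamma = 0.0741 * 8^1.14 = 0.793123 dB/km
A = 0.793123 * 46.8 = 37.12 dB

37.12 dB


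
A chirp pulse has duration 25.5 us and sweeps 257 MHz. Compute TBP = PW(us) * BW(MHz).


TBP = 25.5 * 257 = 6553.5

6553.5


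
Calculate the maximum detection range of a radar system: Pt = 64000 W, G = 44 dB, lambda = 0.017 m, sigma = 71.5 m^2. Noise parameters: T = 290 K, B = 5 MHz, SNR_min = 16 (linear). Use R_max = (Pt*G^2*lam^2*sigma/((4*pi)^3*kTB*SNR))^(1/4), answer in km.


G_lin = 10^(44/10) = 25118.864315
R^4 = 64000 * 25118.864315^2 * 0.017^2 * 71.5 / ((4*pi)^3 * 1.38e-23 * 290 * 5000000.0 * 16)
R^4 = 1.31337e21 m^4
R_max = (1.31337e21)^(1/4) = 190369.2 m = 190.4 km

190.4 km


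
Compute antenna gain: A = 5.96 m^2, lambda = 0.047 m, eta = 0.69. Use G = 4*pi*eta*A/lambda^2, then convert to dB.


G_linear = 4*pi*0.69*5.96/0.047^2 = 23394.27
G_dB = 10*log10(23394.27) = 43.7 dB

43.7 dB


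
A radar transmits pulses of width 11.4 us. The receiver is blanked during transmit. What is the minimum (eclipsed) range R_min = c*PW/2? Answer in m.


R_min = 3e8 * 11.4e-6 / 2 = 1710.0 m

1710.0 m


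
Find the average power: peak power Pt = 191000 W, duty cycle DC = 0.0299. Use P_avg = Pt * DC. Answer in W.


P_avg = 191000 * 0.0299 = 5710.9 W

5710.9 W


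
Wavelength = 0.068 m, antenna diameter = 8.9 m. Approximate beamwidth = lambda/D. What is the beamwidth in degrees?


BW_rad = 0.068 / 8.9 = 0.00764
BW_deg = 0.44 degrees

0.44 degrees


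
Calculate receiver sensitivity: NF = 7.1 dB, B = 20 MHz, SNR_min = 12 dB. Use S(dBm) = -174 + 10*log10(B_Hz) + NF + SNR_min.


10*log10(20000000.0) = 73.01
S = -174 + 73.01 + 7.1 + 12 = -81.9 dBm

-81.9 dBm


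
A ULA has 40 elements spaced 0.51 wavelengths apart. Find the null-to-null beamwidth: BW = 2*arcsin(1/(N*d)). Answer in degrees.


1/(N*d) = 1/(40*0.51) = 0.04902
BW = 2*arcsin(0.04902) = 5.6 degrees

5.6 degrees


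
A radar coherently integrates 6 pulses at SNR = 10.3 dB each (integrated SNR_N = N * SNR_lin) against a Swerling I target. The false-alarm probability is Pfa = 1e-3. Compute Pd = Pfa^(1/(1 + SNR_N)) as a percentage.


SNR_lin = 10^(10.3/10) = 10.71519
SNR_N = 6 * 10.71519 = 64.29114
1/(1 + SNR_N) = 1/65.29114 = 0.015316
Pd = (1e-3)^0.015316 = 0.89961
Pd = 90.0%

90.0%


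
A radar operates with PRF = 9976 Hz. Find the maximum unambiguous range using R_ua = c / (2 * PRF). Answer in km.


R_ua = 3e8 / (2 * 9976) = 15036.1 m = 15.0 km

15.0 km


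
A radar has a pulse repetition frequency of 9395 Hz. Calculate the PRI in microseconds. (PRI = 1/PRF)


PRI = 1/9395 = 0.0001064396 s = 106.4 us

106.4 us


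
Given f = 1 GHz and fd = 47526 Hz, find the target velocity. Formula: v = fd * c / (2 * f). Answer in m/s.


v = 47526 * 3e8 / (2 * 1000000000.0) = 7128.9 m/s

7128.9 m/s


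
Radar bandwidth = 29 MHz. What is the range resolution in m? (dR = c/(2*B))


dR = 3e8 / (2 * 29000000.0) = 5.17 m

5.17 m


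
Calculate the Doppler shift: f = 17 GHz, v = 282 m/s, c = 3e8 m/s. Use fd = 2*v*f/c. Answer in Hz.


fd = 2 * 282 * 17000000000.0 / 3e8 = 31960.0 Hz

31960.0 Hz


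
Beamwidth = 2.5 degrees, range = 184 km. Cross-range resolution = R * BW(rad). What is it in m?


BW_rad = 0.043633231
CR = 184000 * 0.043633231 = 8028.5 m

8028.5 m


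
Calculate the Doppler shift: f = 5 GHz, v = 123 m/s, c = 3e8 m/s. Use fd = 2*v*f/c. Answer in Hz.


fd = 2 * 123 * 5000000000.0 / 3e8 = 4100.0 Hz

4100.0 Hz


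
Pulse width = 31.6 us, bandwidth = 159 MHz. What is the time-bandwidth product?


TBP = 31.6 * 159 = 5024.4

5024.4


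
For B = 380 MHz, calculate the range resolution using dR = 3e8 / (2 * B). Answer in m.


dR = 3e8 / (2 * 380000000.0) = 0.39 m

0.39 m


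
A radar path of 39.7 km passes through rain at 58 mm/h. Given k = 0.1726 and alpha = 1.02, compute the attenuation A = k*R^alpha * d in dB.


gamma = 0.1726 * 58^1.02 = 10.857688 dB/km
A = 10.857688 * 39.7 = 431.05 dB

431.05 dB


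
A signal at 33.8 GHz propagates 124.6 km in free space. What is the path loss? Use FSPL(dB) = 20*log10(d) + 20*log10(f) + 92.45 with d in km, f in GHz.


20*log10(124.6) = 41.91
20*log10(33.8) = 30.58
FSPL = 164.9 dB

164.9 dB


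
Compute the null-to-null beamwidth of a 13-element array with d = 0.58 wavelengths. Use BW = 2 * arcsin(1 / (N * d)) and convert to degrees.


1/(N*d) = 1/(13*0.58) = 0.132626
BW = 2*arcsin(0.132626) = 15.2 degrees

15.2 degrees


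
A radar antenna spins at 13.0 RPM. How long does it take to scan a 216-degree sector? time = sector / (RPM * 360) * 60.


t = 216 / (13.0 * 360) * 60 = 2.77 s

2.77 s


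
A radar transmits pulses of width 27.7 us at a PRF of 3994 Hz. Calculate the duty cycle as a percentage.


DC = 27.7e-6 * 3994 * 100 = 11.06%

11.06%


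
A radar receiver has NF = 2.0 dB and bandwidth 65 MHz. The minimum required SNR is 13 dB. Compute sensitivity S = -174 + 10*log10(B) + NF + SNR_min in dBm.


10*log10(65000000.0) = 78.13
S = -174 + 78.13 + 2.0 + 13 = -80.9 dBm

-80.9 dBm


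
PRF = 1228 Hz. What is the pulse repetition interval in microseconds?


PRI = 1/1228 = 0.0008143322 s = 814.3 us

814.3 us


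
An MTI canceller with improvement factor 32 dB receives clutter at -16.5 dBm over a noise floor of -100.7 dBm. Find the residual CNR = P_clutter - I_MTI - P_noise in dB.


CNR = -16.5 - 32 - (-100.7) = 52.2 dB

52.2 dB


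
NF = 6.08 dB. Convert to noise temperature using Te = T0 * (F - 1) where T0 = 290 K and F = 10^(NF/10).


NF_lin = 10^(6.08/10) = 4.055085
Te = 290 * (4.055085 - 1) = 886.0 K

886.0 K


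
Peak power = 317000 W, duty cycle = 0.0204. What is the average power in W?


P_avg = 317000 * 0.0204 = 6466.8 W

6466.8 W


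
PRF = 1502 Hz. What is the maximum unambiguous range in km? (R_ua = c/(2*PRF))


R_ua = 3e8 / (2 * 1502) = 99866.8 m = 99.9 km

99.9 km


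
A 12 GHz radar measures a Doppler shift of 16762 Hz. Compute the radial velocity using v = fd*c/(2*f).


v = 16762 * 3e8 / (2 * 12000000000.0) = 209.5 m/s

209.5 m/s


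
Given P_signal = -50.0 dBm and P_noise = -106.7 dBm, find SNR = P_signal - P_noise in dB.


SNR = -50.0 - (-106.7) = 56.7 dB

56.7 dB


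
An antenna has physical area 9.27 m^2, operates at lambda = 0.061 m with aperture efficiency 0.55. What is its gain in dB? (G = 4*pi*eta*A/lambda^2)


G_linear = 4*pi*0.55*9.27/0.061^2 = 17218.39
G_dB = 10*log10(17218.39) = 42.4 dB

42.4 dB


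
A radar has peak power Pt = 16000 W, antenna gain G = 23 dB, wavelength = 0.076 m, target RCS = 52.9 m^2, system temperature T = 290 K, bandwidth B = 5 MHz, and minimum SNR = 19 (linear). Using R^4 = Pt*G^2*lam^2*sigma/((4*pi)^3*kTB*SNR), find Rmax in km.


G_lin = 10^(23/10) = 199.526231
R^4 = 16000 * 199.526231^2 * 0.076^2 * 52.9 / ((4*pi)^3 * 1.38e-23 * 290 * 5000000.0 * 19)
R^4 = 2.57972e17 m^4
R_max = (2.57972e17)^(1/4) = 22536.8 m = 22.5 km

22.5 km


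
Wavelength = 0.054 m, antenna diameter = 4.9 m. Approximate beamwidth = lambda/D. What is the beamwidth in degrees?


BW_rad = 0.054 / 4.9 = 0.01102
BW_deg = 0.63 degrees

0.63 degrees


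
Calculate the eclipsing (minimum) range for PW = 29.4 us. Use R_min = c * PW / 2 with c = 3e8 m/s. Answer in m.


R_min = 3e8 * 29.4e-6 / 2 = 4410.0 m

4410.0 m


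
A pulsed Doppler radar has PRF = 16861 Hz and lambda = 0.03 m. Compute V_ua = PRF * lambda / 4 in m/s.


V_ua = 16861 * 0.03 / 4 = 126.5 m/s

126.5 m/s


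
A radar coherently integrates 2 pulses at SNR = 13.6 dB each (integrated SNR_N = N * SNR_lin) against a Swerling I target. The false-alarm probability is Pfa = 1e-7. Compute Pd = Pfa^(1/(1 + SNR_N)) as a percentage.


SNR_lin = 10^(13.6/10) = 22.90868
SNR_N = 2 * 22.90868 = 45.81736
1/(1 + SNR_N) = 1/46.81736 = 0.0213596
Pd = (1e-7)^0.0213596 = 0.70873
Pd = 70.9%

70.9%


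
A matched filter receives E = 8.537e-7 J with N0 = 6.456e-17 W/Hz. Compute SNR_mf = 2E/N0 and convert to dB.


SNR_lin = 2 * 8.537e-7 / 6.456e-17 = 2.645e10
SNR_dB = 10*log10(2.645e10) = 104.2 dB

104.2 dB


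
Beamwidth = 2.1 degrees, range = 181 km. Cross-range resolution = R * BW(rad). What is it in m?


BW_rad = 0.036651914
CR = 181000 * 0.036651914 = 6634.0 m

6634.0 m


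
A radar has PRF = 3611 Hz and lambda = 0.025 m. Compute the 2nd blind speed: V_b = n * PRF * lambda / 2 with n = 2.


V_blind = 2 * 3611 * 0.025 / 2 = 90.3 m/s

90.3 m/s


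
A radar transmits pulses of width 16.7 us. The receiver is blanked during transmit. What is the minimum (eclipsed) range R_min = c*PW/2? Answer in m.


R_min = 3e8 * 16.7e-6 / 2 = 2505.0 m

2505.0 m


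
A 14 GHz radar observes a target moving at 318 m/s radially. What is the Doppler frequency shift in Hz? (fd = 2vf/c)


fd = 2 * 318 * 14000000000.0 / 3e8 = 29680.0 Hz

29680.0 Hz


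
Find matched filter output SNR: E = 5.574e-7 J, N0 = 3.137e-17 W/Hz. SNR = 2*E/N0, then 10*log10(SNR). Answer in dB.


SNR_lin = 2 * 5.574e-7 / 3.137e-17 = 3.554e10
SNR_dB = 10*log10(3.554e10) = 105.5 dB

105.5 dB


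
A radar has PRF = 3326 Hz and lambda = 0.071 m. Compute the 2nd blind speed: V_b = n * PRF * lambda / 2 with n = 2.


V_blind = 2 * 3326 * 0.071 / 2 = 236.1 m/s

236.1 m/s


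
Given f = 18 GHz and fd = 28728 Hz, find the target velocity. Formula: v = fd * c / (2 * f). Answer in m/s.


v = 28728 * 3e8 / (2 * 18000000000.0) = 239.4 m/s

239.4 m/s


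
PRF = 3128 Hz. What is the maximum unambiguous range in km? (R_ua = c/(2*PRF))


R_ua = 3e8 / (2 * 3128) = 47954.0 m = 48.0 km

48.0 km


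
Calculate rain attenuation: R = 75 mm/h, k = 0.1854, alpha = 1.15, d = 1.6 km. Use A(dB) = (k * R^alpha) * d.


gamma = 0.1854 * 75^1.15 = 26.572363 dB/km
A = 26.572363 * 1.6 = 42.52 dB

42.52 dB


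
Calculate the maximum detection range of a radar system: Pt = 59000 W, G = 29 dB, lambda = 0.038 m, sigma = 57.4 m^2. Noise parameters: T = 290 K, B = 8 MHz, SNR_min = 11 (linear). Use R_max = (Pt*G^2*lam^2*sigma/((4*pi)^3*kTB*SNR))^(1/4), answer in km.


G_lin = 10^(29/10) = 794.328235
R^4 = 59000 * 794.328235^2 * 0.038^2 * 57.4 / ((4*pi)^3 * 1.38e-23 * 290 * 8000000.0 * 11)
R^4 = 4.41511e18 m^4
R_max = (4.41511e18)^(1/4) = 45839.0 m = 45.8 km

45.8 km


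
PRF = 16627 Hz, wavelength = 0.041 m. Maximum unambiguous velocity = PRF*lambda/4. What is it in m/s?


V_ua = 16627 * 0.041 / 4 = 170.4 m/s

170.4 m/s


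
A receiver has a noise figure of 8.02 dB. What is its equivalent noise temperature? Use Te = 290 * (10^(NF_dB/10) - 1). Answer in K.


NF_lin = 10^(8.02/10) = 6.338697
Te = 290 * (6.338697 - 1) = 1548.2 K

1548.2 K


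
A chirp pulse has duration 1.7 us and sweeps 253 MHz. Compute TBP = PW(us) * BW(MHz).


TBP = 1.7 * 253 = 430.1

430.1


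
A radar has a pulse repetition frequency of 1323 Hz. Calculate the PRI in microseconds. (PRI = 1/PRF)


PRI = 1/1323 = 0.0007558579 s = 755.9 us

755.9 us


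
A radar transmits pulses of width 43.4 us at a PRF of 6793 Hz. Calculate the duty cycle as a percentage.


DC = 43.4e-6 * 6793 * 100 = 29.48%

29.48%


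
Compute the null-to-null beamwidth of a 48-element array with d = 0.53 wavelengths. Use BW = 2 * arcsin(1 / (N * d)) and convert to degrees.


1/(N*d) = 1/(48*0.53) = 0.039308
BW = 2*arcsin(0.039308) = 4.5 degrees

4.5 degrees


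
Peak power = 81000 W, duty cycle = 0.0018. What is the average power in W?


P_avg = 81000 * 0.0018 = 145.8 W

145.8 W


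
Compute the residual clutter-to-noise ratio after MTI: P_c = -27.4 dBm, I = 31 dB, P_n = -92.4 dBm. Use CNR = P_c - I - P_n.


CNR = -27.4 - 31 - (-92.4) = 34.0 dB

34.0 dB


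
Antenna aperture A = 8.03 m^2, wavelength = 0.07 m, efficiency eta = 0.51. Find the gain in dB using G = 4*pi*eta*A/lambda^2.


G_linear = 4*pi*0.51*8.03/0.07^2 = 10502.66
G_dB = 10*log10(10502.66) = 40.2 dB

40.2 dB


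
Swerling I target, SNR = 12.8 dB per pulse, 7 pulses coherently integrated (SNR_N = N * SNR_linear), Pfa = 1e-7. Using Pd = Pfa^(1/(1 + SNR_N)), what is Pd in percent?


SNR_lin = 10^(12.8/10) = 19.05461
SNR_N = 7 * 19.05461 = 133.38227
1/(1 + SNR_N) = 1/134.38227 = 0.0074415
Pd = (1e-7)^0.0074415 = 0.88697
Pd = 88.7%

88.7%


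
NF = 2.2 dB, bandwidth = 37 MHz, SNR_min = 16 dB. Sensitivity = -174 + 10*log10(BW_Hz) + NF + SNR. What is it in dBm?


10*log10(37000000.0) = 75.68
S = -174 + 75.68 + 2.2 + 16 = -80.1 dBm

-80.1 dBm


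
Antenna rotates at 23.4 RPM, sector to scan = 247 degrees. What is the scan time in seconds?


t = 247 / (23.4 * 360) * 60 = 1.76 s

1.76 s


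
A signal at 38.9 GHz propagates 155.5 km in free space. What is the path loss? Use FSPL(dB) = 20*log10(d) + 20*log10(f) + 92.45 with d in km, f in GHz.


20*log10(155.5) = 43.83
20*log10(38.9) = 31.8
FSPL = 168.1 dB

168.1 dB


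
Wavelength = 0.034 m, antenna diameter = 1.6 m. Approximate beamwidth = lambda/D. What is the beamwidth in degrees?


BW_rad = 0.034 / 1.6 = 0.02125
BW_deg = 1.22 degrees

1.22 degrees


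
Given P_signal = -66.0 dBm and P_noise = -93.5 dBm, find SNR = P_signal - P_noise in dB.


SNR = -66.0 - (-93.5) = 27.5 dB

27.5 dB


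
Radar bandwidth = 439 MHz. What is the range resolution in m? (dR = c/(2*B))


dR = 3e8 / (2 * 439000000.0) = 0.34 m

0.34 m


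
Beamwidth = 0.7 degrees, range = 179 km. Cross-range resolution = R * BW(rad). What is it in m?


BW_rad = 0.012217305
CR = 179000 * 0.012217305 = 2186.9 m

2186.9 m


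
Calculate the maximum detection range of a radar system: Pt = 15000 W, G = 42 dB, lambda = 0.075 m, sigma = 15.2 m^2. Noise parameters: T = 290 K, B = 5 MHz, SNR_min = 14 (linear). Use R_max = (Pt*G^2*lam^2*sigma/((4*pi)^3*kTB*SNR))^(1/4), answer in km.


G_lin = 10^(42/10) = 15848.931925
R^4 = 15000 * 15848.931925^2 * 0.075^2 * 15.2 / ((4*pi)^3 * 1.38e-23 * 290 * 5000000.0 * 14)
R^4 = 5.79499e20 m^4
R_max = (5.79499e20)^(1/4) = 155154.1 m = 155.2 km

155.2 km


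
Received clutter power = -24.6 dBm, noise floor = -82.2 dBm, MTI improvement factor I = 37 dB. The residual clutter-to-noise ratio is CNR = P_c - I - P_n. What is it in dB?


CNR = -24.6 - 37 - (-82.2) = 20.6 dB

20.6 dB


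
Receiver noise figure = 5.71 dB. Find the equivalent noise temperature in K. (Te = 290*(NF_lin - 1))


NF_lin = 10^(5.71/10) = 3.723917
Te = 290 * (3.723917 - 1) = 789.9 K

789.9 K


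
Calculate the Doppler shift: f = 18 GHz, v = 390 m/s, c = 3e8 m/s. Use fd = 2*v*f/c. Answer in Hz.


fd = 2 * 390 * 18000000000.0 / 3e8 = 46800.0 Hz

46800.0 Hz


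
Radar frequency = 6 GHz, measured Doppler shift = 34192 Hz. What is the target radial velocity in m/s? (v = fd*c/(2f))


v = 34192 * 3e8 / (2 * 6000000000.0) = 854.8 m/s

854.8 m/s


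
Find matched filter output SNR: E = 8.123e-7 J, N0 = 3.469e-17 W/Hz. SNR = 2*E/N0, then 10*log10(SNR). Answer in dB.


SNR_lin = 2 * 8.123e-7 / 3.469e-17 = 4.683e10
SNR_dB = 10*log10(4.683e10) = 106.7 dB

106.7 dB


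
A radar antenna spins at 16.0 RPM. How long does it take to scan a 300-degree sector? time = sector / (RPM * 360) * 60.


t = 300 / (16.0 * 360) * 60 = 3.13 s

3.13 s


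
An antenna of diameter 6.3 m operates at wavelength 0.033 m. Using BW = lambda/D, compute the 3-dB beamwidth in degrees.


BW_rad = 0.033 / 6.3 = 0.005238
BW_deg = 0.3 degrees

0.3 degrees


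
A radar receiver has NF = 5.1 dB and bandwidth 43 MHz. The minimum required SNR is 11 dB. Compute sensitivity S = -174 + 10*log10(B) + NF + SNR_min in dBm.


10*log10(43000000.0) = 76.33
S = -174 + 76.33 + 5.1 + 11 = -81.6 dBm

-81.6 dBm


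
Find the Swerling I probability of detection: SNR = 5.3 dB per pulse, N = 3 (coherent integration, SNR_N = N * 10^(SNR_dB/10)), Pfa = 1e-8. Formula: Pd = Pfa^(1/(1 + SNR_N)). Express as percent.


SNR_lin = 10^(5.3/10) = 3.38844
SNR_N = 3 * 3.38844 = 10.16532
1/(1 + SNR_N) = 1/11.16532 = 0.089563
Pd = (1e-8)^0.089563 = 0.19209
Pd = 19.2%

19.2%


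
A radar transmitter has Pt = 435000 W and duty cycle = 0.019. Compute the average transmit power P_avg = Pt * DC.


P_avg = 435000 * 0.019 = 8265.0 W

8265.0 W


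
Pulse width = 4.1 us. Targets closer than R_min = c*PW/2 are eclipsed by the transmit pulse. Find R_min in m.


R_min = 3e8 * 4.1e-6 / 2 = 615.0 m

615.0 m


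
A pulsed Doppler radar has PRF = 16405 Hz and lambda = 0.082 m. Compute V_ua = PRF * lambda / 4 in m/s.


V_ua = 16405 * 0.082 / 4 = 336.3 m/s

336.3 m/s


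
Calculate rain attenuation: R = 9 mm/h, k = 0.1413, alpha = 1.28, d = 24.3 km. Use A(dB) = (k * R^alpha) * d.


gamma = 0.1413 * 9^1.28 = 2.352733 dB/km
A = 2.352733 * 24.3 = 57.17 dB

57.17 dB


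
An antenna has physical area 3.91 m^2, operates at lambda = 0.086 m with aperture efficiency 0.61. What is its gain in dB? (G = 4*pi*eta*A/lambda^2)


G_linear = 4*pi*0.61*3.91/0.086^2 = 4052.47
G_dB = 10*log10(4052.47) = 36.1 dB

36.1 dB


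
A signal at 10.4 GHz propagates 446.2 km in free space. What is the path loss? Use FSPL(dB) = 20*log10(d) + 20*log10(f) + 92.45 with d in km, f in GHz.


20*log10(446.2) = 52.99
20*log10(10.4) = 20.34
FSPL = 165.8 dB

165.8 dB


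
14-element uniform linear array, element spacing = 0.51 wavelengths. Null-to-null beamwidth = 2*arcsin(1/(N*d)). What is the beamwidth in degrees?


1/(N*d) = 1/(14*0.51) = 0.140056
BW = 2*arcsin(0.140056) = 16.1 degrees

16.1 degrees


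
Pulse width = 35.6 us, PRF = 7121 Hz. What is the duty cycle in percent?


DC = 35.6e-6 * 7121 * 100 = 25.35%

25.35%


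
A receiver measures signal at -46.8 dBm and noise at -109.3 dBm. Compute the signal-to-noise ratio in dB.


SNR = -46.8 - (-109.3) = 62.5 dB

62.5 dB


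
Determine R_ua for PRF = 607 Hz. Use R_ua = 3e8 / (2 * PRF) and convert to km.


R_ua = 3e8 / (2 * 607) = 247117.0 m = 247.1 km

247.1 km


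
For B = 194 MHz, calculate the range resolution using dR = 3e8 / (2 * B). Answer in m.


dR = 3e8 / (2 * 194000000.0) = 0.77 m

0.77 m


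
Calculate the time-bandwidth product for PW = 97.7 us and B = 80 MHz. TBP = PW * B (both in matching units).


TBP = 97.7 * 80 = 7816.0

7816.0


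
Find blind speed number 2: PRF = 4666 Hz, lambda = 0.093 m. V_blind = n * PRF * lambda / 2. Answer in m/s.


V_blind = 2 * 4666 * 0.093 / 2 = 433.9 m/s

433.9 m/s


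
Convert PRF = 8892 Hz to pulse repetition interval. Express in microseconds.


PRI = 1/8892 = 0.0001124606 s = 112.5 us

112.5 us


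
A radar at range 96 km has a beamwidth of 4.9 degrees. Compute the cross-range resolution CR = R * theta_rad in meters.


BW_rad = 0.085521133
CR = 96000 * 0.085521133 = 8210.0 m

8210.0 m


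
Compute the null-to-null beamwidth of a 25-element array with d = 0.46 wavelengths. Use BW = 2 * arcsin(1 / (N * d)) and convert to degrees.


1/(N*d) = 1/(25*0.46) = 0.086957
BW = 2*arcsin(0.086957) = 10.0 degrees

10.0 degrees


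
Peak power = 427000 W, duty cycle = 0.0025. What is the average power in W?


P_avg = 427000 * 0.0025 = 1067.5 W

1067.5 W


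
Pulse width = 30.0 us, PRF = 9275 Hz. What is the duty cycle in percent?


DC = 30.0e-6 * 9275 * 100 = 27.83%

27.83%


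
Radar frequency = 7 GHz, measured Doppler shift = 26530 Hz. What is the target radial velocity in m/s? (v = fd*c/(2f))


v = 26530 * 3e8 / (2 * 7000000000.0) = 568.5 m/s

568.5 m/s


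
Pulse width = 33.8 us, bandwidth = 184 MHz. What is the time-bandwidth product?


TBP = 33.8 * 184 = 6219.2

6219.2


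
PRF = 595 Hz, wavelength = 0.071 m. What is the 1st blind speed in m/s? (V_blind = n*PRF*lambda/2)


V_blind = 1 * 595 * 0.071 / 2 = 21.1 m/s

21.1 m/s


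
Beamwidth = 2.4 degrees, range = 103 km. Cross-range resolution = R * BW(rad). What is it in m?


BW_rad = 0.041887902
CR = 103000 * 0.041887902 = 4314.5 m

4314.5 m
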